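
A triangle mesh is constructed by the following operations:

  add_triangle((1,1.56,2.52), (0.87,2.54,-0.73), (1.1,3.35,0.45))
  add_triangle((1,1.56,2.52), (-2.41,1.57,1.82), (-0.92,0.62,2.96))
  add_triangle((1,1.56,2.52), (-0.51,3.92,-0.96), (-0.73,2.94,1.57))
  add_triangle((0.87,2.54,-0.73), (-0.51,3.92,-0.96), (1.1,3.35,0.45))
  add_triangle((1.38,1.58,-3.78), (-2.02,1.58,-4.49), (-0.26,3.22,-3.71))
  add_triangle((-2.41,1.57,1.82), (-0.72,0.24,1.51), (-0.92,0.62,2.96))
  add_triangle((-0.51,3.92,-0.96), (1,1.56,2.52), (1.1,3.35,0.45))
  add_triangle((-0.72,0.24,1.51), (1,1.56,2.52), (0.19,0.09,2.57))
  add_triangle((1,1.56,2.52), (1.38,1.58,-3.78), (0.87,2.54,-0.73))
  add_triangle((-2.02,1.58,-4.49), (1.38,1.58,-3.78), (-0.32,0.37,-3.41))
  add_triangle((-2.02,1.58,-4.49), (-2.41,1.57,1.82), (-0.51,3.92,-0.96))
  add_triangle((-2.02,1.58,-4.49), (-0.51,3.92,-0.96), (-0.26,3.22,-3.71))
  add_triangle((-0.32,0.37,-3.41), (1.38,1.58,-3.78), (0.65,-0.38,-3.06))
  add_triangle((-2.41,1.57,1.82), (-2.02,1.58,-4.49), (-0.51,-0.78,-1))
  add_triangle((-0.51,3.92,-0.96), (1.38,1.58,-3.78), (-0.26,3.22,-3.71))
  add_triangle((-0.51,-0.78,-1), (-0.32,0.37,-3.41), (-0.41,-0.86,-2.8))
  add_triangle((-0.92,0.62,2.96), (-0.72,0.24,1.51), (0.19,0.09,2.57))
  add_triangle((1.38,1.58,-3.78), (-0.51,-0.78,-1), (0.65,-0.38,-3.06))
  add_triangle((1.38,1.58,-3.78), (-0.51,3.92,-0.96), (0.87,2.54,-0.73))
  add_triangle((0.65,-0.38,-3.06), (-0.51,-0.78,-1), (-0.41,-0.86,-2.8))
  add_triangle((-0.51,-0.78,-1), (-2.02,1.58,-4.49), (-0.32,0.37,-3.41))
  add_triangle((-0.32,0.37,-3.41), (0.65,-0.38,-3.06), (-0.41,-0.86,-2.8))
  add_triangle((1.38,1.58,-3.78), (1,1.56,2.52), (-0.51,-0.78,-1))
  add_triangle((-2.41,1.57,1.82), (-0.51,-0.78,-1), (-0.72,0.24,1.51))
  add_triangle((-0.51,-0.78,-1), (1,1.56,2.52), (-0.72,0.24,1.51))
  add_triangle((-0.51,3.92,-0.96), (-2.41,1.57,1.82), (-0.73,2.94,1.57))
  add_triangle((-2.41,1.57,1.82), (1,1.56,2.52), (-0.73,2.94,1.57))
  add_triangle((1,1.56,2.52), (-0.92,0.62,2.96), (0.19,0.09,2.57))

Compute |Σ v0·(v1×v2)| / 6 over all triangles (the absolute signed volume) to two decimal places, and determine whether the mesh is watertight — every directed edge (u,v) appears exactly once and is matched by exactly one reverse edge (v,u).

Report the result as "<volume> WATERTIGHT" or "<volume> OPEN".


Per-triangle v0·(v1×v2)/6:
  t1: +0.3381
  t2: +1.9849
  t3: +2.4586
  t4: +1.1047
  t5: +4.1500
  t6: +0.2164
  t7: +1.9135
  t8: -0.5895
  t9: +1.7097
  t10: +2.1403
  t11: +8.5261
  t12: +3.8892
  t13: +1.3251
  t14: +2.8343
  t15: +2.6740
  t16: +0.2009
  t17: +0.0927
  t18: -0.5621
  t19: +2.5493
  t20: +0.1473
  t21: +1.0657
  t22: +0.6795
  t23: +0.0084
  t24: +0.5591
  t25: +0.0562
  t26: +2.7996
  t27: +2.3372
  t28: +0.8979
Σ = +45.5072 → |volume| = 45.51

Directed edges: 84 total, each appears once with its reverse present → watertight.

45.51 WATERTIGHT


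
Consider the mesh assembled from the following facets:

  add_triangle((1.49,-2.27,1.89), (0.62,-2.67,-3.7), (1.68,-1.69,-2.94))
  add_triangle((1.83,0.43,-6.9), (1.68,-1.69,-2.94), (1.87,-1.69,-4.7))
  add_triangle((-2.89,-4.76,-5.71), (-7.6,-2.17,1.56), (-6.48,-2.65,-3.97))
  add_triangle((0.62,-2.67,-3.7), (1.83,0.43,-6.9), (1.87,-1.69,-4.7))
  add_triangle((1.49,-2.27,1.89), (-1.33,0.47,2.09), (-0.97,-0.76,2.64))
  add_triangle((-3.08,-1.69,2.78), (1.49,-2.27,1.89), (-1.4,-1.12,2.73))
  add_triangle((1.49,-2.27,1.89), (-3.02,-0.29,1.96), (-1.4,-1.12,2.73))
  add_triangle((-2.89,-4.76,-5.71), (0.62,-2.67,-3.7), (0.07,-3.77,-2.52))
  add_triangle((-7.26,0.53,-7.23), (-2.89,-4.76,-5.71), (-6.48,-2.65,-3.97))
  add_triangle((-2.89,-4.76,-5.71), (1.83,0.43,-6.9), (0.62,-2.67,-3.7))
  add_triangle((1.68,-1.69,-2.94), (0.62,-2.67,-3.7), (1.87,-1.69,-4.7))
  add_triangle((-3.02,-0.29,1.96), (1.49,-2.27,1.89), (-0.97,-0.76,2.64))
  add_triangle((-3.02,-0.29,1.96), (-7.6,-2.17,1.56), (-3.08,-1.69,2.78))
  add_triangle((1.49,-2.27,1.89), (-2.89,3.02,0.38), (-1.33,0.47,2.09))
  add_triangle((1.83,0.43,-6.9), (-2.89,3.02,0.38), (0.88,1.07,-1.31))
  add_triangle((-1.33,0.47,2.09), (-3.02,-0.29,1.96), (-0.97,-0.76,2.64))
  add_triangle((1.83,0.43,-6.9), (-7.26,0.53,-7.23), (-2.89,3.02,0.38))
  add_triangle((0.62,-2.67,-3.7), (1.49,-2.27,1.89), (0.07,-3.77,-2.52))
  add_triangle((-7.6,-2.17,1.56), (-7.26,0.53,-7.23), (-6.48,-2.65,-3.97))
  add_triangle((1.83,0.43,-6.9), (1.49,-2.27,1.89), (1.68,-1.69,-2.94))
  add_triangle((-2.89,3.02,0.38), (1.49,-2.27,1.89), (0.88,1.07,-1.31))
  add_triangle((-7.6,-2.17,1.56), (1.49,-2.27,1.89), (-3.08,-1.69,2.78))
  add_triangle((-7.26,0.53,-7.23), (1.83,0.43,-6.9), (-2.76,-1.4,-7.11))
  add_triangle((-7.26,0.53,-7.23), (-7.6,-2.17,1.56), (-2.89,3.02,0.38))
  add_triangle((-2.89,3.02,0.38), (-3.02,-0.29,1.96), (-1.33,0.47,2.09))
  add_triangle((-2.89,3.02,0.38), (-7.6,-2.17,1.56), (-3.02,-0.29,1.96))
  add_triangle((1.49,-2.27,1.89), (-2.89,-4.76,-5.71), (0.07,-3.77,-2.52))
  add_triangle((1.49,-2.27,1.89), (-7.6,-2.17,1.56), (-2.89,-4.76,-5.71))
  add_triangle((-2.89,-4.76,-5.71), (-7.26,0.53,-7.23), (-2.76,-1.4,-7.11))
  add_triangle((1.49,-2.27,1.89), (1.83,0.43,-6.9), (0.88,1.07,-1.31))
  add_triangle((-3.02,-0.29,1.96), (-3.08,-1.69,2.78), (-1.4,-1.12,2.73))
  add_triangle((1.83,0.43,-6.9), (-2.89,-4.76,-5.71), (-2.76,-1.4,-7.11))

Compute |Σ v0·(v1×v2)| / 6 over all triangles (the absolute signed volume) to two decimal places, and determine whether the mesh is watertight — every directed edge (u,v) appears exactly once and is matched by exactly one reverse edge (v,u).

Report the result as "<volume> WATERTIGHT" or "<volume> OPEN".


Per-triangle v0·(v1×v2)/6:
  t1: +3.1415
  t2: +0.7098
  t3: +20.0308
  t4: +2.9036
  t5: +0.6032
  t6: +1.7399
  t7: -0.7950
  t8: +4.4905
  t9: +25.6379
  t10: +12.5659
  t11: +0.9579
  t12: +1.4829
  t13: +2.9329
  t14: +0.2665
  t15: +5.0344
  t16: +1.0166
  t17: +31.8687
  t18: +2.9636
  t19: +26.3088
  t20: +2.0614
  t21: +1.5888
  t22: +5.0785
  t23: +19.8766
  t24: +41.7693
  t25: +2.4862
  t26: +6.6816
  t27: +4.0765
  t28: +32.4649
  t29: +20.7456
  t30: +3.5814
  t31: +0.8907
  t32: +17.9963
Σ = +303.1582 → |volume| = 303.16

Directed edges: 96 total, each appears once with its reverse present → watertight.

303.16 WATERTIGHT


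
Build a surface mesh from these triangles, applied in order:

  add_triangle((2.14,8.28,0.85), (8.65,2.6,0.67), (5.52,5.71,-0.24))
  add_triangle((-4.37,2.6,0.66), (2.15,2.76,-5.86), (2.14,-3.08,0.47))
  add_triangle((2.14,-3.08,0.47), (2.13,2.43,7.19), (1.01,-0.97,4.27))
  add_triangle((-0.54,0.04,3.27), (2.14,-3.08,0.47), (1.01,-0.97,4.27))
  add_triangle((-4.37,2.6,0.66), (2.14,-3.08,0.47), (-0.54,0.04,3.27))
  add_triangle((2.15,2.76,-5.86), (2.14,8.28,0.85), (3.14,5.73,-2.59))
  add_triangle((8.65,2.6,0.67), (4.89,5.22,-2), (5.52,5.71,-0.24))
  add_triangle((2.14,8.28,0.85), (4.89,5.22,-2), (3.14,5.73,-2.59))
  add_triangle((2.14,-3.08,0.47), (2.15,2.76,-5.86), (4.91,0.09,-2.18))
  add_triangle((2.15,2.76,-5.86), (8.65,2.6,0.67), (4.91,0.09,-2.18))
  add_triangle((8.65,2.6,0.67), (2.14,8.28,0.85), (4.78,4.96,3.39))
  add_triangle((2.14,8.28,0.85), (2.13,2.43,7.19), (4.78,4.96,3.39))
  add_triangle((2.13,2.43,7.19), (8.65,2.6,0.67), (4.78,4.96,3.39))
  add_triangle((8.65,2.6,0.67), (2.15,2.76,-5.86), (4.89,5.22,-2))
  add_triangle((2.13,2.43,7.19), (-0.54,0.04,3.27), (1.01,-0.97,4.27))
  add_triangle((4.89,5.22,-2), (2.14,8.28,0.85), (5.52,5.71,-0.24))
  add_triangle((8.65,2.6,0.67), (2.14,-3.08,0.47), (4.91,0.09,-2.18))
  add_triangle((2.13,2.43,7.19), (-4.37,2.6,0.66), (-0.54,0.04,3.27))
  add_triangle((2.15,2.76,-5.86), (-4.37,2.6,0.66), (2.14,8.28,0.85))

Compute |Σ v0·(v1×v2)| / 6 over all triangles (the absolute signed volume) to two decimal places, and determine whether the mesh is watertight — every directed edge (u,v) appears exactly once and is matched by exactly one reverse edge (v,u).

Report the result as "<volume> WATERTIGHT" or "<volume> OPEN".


276.85 OPEN

Per-triangle v0·(v1×v2)/6:
  t1: +11.3455
  t2: +4.9506
  t3: +6.7753
  t4: +1.6489
  t5: +4.0333
  t6: +7.7640
  t7: +10.2826
  t8: +9.7242
  t9: +9.3597
  t10: +19.8426
  t11: +29.7710
  t12: +27.5332
  t13: +27.8907
  t14: +25.3336
  t15: +4.0374
  t16: +10.1158
  t17: +14.3508
  t18: +10.1249
  t19: +41.9656
Σ = +276.8496 → |volume| = 276.85

Directed edges: 57 total; 9 unmatched, e.g. (2.14,-3.08,0.47)→(2.13,2.43,7.19) → open.


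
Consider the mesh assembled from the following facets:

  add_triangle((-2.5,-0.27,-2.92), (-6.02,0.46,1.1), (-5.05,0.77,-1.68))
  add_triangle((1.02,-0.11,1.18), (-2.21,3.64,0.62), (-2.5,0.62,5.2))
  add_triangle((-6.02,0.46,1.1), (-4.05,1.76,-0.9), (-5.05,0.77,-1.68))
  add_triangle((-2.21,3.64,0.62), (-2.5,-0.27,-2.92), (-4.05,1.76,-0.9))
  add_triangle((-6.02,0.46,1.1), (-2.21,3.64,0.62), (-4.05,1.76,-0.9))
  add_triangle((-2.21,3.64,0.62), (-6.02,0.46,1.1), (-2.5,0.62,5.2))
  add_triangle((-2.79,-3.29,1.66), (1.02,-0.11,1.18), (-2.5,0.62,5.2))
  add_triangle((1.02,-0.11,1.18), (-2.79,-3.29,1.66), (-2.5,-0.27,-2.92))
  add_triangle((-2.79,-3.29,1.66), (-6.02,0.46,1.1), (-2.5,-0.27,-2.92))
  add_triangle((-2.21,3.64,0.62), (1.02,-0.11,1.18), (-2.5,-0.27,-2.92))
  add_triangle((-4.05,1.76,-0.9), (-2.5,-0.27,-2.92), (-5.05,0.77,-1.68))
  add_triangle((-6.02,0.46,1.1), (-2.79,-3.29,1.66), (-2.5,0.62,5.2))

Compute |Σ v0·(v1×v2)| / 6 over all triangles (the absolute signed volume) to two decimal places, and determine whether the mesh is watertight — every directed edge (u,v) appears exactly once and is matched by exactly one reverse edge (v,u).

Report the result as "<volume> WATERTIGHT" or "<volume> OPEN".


Per-triangle v0·(v1×v2)/6:
  t1: +2.5054
  t2: +4.4903
  t3: +3.1559
  t4: +3.2593
  t5: +6.0264
  t6: +16.4261
  t7: +5.2310
  t8: +0.4654
  t9: +12.4011
  t10: -0.2753
  t11: +1.7629
  t12: +17.1667
Σ = +72.6151 → |volume| = 72.62

Directed edges: 36 total, each appears once with its reverse present → watertight.

72.62 WATERTIGHT


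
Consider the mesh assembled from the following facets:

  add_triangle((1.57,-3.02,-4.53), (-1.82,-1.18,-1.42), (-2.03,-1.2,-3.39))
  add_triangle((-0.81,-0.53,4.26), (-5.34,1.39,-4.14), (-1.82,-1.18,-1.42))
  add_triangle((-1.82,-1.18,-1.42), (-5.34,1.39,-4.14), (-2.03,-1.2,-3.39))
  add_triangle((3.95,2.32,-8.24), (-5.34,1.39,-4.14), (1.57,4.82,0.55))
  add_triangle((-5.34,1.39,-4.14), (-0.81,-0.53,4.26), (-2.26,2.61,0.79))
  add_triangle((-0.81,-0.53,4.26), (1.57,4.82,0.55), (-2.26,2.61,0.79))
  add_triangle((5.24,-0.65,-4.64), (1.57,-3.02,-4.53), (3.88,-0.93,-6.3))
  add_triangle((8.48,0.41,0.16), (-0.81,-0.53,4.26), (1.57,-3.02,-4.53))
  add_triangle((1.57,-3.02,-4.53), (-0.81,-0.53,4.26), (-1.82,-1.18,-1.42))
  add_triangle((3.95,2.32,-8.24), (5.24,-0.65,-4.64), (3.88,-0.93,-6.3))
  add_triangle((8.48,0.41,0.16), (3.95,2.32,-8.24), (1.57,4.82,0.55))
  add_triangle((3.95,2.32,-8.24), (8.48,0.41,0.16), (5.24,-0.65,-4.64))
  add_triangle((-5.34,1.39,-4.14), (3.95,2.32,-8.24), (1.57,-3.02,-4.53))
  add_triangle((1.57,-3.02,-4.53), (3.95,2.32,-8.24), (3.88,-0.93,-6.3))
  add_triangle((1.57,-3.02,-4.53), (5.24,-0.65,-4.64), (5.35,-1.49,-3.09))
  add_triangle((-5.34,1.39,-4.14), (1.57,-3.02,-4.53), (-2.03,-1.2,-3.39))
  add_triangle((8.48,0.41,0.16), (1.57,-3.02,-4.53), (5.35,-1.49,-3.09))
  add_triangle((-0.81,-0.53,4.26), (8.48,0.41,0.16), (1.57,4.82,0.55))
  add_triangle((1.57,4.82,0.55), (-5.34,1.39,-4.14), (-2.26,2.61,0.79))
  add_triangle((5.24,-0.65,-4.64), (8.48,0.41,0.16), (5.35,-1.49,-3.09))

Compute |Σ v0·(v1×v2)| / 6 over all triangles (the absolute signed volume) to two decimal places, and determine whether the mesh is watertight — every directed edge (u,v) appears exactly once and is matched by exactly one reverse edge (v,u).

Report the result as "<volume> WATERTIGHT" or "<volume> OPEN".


Per-triangle v0·(v1×v2)/6:
  t1: +2.4150
  t2: +7.2002
  t3: +2.6593
  t4: +50.6076
  t5: +10.4713
  t6: +10.5426
  t7: +5.8369
  t8: +21.8698
  t9: +6.0003
  t10: +8.8874
  t11: +57.3146
  t12: +24.8748
  t13: +43.3936
  t14: +7.3067
  t15: +6.3307
  t16: +4.6199
  t17: +2.6933
  t18: +29.0267
  t19: +13.0304
  t20: +7.6379
Σ = +322.7188 → |volume| = 322.72

Directed edges: 60 total, each appears once with its reverse present → watertight.

322.72 WATERTIGHT


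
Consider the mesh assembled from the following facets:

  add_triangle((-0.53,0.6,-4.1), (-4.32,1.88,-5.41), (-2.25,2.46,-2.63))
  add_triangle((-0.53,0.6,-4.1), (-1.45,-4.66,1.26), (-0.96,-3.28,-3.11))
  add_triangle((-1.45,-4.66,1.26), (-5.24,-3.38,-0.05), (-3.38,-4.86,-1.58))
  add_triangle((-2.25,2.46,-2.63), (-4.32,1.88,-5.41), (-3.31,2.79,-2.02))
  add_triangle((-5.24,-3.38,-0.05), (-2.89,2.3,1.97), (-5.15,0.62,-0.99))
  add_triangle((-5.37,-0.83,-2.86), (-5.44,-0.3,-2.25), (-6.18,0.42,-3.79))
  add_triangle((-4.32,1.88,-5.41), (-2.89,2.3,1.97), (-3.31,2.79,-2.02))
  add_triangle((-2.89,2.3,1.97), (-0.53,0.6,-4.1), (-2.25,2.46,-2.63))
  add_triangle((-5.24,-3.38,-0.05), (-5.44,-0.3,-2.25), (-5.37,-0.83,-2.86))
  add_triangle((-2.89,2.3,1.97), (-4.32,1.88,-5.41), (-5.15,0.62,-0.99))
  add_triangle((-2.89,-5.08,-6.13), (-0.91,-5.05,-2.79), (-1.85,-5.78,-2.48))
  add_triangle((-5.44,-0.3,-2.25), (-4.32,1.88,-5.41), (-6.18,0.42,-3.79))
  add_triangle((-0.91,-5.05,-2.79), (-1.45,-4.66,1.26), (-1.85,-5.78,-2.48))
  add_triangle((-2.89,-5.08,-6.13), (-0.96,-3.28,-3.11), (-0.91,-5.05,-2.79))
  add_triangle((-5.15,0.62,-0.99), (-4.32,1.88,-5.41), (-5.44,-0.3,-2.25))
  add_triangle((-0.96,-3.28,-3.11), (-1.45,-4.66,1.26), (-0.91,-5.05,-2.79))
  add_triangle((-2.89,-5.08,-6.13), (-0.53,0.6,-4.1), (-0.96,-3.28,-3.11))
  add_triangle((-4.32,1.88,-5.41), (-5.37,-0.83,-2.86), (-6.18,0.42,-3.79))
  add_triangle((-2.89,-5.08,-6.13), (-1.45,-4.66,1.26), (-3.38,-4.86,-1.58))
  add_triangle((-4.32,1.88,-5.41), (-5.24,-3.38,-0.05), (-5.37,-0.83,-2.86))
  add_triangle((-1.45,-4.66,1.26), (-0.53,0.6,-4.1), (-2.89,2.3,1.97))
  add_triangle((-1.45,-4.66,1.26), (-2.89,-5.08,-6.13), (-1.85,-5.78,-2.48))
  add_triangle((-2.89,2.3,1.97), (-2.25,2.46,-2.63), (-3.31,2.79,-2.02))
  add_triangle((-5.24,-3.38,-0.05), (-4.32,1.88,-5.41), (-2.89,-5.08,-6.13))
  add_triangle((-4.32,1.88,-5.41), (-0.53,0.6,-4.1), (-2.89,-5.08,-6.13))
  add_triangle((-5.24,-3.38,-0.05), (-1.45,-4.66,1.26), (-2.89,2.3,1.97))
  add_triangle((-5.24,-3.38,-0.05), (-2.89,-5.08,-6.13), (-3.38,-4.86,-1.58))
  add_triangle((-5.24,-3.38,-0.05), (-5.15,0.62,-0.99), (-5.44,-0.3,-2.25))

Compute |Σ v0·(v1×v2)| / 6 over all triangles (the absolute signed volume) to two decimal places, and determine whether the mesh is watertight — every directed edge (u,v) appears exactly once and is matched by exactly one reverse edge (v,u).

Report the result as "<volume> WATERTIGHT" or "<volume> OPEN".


138.23 WATERTIGHT

Per-triangle v0·(v1×v2)/6:
  t1: +3.7137
  t2: -2.4101
  t3: +8.0159
  t4: +2.0835
  t5: +10.2985
  t6: +1.0380
  t7: +3.8360
  t8: -1.0809
  t9: +2.8155
  t10: +10.6212
  t11: +3.4469
  t12: -0.1295
  t13: +2.2428
  t14: +1.1250
  t15: +5.1592
  t16: -1.8574
  t17: +3.0748
  t18: +2.6899
  t19: +7.9419
  t20: +0.9024
  t21: -12.4701
  t22: +3.8110
  t23: +1.0663
  t24: +39.9484
  t25: +16.3479
  t26: +11.1305
  t27: +9.9349
  t28: +4.9304
Σ = +138.2266 → |volume| = 138.23

Directed edges: 84 total, each appears once with its reverse present → watertight.


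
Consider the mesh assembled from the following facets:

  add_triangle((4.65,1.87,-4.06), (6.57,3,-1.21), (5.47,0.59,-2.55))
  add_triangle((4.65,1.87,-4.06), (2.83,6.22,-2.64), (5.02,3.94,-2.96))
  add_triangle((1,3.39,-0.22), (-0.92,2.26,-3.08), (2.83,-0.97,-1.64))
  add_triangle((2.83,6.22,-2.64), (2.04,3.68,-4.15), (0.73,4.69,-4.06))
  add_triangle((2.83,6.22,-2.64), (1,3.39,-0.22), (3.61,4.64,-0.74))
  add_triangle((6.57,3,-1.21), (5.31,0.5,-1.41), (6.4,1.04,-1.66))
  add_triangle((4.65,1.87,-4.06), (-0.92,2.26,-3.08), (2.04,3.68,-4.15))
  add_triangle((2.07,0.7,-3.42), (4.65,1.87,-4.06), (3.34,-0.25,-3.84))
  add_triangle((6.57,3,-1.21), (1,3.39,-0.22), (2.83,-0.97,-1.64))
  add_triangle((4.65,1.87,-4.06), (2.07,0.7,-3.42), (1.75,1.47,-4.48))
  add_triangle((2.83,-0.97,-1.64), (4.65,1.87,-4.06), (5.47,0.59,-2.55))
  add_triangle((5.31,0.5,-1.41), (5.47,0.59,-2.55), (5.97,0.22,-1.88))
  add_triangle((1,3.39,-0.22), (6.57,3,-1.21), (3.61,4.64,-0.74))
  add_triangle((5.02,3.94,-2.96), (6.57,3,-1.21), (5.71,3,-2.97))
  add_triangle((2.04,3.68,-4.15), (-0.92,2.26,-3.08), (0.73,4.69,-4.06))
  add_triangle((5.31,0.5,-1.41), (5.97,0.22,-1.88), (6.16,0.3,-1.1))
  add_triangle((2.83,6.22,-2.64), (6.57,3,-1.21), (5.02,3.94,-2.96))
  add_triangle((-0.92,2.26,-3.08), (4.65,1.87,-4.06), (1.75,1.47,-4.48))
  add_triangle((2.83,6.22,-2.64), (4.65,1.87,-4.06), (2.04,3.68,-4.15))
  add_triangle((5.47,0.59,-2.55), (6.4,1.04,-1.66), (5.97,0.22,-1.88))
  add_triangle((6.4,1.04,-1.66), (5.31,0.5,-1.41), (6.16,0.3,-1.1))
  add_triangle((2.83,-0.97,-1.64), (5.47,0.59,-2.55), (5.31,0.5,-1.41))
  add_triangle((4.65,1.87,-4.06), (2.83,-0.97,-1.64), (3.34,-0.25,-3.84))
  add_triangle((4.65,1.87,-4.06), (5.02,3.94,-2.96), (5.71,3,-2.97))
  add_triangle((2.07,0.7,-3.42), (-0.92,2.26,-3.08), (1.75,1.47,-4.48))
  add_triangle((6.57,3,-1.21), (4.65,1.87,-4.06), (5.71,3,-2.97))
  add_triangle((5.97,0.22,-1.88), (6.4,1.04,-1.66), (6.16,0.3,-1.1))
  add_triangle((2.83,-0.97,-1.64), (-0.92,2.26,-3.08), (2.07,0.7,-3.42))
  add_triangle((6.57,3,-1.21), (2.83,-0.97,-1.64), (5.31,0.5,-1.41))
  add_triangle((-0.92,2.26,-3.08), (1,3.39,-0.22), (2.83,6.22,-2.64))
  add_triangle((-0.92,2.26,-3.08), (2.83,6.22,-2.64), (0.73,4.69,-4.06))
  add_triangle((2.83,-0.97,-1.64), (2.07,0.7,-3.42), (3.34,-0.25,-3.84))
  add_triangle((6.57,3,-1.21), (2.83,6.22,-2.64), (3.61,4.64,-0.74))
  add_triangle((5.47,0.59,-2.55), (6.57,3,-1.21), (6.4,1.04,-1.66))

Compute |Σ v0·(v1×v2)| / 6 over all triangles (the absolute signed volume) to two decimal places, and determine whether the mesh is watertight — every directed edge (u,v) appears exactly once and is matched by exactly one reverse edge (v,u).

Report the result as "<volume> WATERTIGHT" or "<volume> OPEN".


Per-triangle v0·(v1×v2)/6:
  t1: +6.2643
  t2: +5.8564
  t3: -6.6911
  t4: +4.5510
  t5: +2.5851
  t6: +0.1238
  t7: +3.7779
  t8: +1.8963
  t9: -3.6824
  t10: +1.2607
  t11: +2.6001
  t12: -0.3519
  t13: +0.1240
  t14: +2.5861
  t15: +2.2472
  t16: -0.2353
  t17: +7.1602
  t18: +3.7109
  t19: +8.9549
  t20: +0.7994
  t21: -0.2171
  t22: +1.2599
  t23: +2.5352
  t24: +2.2248
  t25: -0.0155
  t26: +1.9096
  t27: +0.6462
  t28: +0.3654
  t29: -1.2876
  t30: +3.6542
  t31: +1.0931
  t32: -0.3290
  t33: +6.5353
  t34: +2.1742
Σ = +64.0865 → |volume| = 64.09

Directed edges: 102 total, each appears once with its reverse present → watertight.

64.09 WATERTIGHT


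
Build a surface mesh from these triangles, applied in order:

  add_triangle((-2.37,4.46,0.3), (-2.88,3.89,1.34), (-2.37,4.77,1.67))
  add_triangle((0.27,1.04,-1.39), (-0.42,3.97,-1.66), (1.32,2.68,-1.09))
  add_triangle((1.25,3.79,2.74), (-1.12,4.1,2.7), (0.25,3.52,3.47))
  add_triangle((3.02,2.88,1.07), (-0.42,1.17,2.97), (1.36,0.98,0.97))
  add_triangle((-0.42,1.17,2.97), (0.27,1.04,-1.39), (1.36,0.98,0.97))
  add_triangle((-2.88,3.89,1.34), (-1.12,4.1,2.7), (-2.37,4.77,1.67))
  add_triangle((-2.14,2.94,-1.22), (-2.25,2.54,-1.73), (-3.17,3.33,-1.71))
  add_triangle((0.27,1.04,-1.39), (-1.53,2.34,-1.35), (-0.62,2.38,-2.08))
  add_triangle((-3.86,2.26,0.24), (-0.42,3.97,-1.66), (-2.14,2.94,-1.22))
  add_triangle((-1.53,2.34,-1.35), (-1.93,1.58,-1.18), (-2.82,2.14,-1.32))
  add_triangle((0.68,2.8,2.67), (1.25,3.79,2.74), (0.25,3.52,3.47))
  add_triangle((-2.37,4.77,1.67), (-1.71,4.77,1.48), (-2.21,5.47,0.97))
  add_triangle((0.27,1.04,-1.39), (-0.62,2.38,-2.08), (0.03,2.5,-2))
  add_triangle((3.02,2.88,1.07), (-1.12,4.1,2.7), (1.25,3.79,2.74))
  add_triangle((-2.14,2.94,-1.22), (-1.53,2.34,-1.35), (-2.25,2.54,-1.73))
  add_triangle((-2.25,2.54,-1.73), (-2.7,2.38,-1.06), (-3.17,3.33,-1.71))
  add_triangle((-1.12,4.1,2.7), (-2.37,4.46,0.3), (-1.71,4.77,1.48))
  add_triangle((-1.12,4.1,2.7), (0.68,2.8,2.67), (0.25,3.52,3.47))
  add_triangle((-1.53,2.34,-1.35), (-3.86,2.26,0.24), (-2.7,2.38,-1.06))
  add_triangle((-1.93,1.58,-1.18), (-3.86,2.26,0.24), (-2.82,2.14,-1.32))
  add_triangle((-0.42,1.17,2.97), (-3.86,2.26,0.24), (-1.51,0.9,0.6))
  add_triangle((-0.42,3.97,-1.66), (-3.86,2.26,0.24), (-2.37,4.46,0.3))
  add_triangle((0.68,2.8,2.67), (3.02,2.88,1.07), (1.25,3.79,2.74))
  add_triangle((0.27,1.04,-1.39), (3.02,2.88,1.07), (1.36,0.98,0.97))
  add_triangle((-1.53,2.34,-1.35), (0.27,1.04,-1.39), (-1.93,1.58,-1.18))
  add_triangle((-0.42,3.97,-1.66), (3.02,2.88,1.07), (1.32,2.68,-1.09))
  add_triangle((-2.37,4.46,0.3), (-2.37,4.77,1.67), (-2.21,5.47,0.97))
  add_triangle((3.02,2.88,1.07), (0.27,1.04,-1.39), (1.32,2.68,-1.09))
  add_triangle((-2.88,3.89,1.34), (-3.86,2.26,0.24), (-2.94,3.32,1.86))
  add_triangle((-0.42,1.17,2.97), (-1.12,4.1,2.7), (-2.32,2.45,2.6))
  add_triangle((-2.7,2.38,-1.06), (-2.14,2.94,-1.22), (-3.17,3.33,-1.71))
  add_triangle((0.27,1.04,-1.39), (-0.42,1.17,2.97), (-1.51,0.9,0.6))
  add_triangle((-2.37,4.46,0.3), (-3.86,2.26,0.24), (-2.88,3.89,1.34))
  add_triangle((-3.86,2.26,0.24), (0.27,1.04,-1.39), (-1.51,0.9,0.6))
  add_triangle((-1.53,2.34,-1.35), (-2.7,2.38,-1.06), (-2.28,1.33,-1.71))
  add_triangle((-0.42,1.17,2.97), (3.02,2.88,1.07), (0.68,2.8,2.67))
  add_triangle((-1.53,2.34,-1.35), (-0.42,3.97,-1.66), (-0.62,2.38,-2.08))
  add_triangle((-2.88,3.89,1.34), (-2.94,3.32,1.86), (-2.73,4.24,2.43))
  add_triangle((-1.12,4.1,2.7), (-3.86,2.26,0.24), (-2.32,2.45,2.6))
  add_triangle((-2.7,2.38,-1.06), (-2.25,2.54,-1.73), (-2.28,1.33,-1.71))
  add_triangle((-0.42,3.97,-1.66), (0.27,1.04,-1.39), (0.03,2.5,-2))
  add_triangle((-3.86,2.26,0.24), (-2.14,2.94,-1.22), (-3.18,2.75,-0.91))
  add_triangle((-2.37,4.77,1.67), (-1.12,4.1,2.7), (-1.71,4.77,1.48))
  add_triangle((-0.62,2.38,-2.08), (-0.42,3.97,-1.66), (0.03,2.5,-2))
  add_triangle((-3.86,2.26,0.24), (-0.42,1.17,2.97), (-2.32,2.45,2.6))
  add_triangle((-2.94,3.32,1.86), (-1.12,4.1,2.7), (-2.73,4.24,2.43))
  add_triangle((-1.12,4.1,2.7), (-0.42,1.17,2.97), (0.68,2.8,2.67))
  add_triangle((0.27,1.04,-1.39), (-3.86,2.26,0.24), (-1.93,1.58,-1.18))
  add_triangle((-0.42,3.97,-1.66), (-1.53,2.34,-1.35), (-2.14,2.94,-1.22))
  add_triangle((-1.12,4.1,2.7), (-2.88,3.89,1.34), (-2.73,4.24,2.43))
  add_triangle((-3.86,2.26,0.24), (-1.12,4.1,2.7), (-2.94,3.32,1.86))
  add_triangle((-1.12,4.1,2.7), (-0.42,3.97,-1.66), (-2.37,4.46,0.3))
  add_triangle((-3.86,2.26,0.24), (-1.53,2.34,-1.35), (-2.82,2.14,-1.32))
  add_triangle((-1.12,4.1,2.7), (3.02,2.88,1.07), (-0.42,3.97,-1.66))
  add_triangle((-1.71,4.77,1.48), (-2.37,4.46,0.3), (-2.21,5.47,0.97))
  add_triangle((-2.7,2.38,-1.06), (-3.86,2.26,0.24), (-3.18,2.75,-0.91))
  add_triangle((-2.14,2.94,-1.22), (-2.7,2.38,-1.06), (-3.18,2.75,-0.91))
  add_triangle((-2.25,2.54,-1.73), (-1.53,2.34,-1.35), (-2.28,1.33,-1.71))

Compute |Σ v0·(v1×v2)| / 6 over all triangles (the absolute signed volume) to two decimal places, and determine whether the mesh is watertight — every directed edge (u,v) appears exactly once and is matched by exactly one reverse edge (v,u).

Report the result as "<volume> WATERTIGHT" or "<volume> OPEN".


Per-triangle v0·(v1×v2)/6:
  t1: +0.9473
  t2: +1.0211
  t3: +1.5968
  t4: +0.8834
  t5: -1.1548
  t6: +0.9363
  t7: +0.1826
  t8: +0.0265
  t9: +1.4117
  t10: +0.1189
  t11: +0.2293
  t12: +0.4192
  t13: +0.1697
  t14: +1.9259
  t15: +0.1319
  t16: +0.0875
  t17: -0.5740
  t18: -0.4534
  t19: -0.3978
  t20: -0.0240
  t21: +0.2708
  t22: +3.6984
  t23: +0.6887
  t24: +0.0447
  t25: +0.3758
  t26: +2.3456
  t27: +0.6250
  t28: +0.4492
  t29: +1.1839
  t30: +2.4134
  t31: +0.1291
  t32: -1.1441
  t33: +2.0782
  t34: -0.4041
  t35: -0.5927
  t36: +1.4573
  t37: +0.8300
  t38: +0.4930
  t39: +3.5941
  t40: +0.4631
  t41: +0.0539
  t42: +0.4292
  t43: +0.8020
  t44: +0.4440
  t45: +0.6075
  t46: +0.1527
  t47: +2.2283
  t48: -0.6045
  t49: +0.4576
  t50: +0.8624
  t51: -1.0111
  t52: +4.5612
  t53: +0.9348
  t54: +10.7435
  t55: -0.2312
  t56: +0.1321
  t57: +0.1514
  t58: +0.0711
Σ = +47.2683 → |volume| = 47.27

Directed edges: 174 total, each appears once with its reverse present → watertight.

47.27 WATERTIGHT


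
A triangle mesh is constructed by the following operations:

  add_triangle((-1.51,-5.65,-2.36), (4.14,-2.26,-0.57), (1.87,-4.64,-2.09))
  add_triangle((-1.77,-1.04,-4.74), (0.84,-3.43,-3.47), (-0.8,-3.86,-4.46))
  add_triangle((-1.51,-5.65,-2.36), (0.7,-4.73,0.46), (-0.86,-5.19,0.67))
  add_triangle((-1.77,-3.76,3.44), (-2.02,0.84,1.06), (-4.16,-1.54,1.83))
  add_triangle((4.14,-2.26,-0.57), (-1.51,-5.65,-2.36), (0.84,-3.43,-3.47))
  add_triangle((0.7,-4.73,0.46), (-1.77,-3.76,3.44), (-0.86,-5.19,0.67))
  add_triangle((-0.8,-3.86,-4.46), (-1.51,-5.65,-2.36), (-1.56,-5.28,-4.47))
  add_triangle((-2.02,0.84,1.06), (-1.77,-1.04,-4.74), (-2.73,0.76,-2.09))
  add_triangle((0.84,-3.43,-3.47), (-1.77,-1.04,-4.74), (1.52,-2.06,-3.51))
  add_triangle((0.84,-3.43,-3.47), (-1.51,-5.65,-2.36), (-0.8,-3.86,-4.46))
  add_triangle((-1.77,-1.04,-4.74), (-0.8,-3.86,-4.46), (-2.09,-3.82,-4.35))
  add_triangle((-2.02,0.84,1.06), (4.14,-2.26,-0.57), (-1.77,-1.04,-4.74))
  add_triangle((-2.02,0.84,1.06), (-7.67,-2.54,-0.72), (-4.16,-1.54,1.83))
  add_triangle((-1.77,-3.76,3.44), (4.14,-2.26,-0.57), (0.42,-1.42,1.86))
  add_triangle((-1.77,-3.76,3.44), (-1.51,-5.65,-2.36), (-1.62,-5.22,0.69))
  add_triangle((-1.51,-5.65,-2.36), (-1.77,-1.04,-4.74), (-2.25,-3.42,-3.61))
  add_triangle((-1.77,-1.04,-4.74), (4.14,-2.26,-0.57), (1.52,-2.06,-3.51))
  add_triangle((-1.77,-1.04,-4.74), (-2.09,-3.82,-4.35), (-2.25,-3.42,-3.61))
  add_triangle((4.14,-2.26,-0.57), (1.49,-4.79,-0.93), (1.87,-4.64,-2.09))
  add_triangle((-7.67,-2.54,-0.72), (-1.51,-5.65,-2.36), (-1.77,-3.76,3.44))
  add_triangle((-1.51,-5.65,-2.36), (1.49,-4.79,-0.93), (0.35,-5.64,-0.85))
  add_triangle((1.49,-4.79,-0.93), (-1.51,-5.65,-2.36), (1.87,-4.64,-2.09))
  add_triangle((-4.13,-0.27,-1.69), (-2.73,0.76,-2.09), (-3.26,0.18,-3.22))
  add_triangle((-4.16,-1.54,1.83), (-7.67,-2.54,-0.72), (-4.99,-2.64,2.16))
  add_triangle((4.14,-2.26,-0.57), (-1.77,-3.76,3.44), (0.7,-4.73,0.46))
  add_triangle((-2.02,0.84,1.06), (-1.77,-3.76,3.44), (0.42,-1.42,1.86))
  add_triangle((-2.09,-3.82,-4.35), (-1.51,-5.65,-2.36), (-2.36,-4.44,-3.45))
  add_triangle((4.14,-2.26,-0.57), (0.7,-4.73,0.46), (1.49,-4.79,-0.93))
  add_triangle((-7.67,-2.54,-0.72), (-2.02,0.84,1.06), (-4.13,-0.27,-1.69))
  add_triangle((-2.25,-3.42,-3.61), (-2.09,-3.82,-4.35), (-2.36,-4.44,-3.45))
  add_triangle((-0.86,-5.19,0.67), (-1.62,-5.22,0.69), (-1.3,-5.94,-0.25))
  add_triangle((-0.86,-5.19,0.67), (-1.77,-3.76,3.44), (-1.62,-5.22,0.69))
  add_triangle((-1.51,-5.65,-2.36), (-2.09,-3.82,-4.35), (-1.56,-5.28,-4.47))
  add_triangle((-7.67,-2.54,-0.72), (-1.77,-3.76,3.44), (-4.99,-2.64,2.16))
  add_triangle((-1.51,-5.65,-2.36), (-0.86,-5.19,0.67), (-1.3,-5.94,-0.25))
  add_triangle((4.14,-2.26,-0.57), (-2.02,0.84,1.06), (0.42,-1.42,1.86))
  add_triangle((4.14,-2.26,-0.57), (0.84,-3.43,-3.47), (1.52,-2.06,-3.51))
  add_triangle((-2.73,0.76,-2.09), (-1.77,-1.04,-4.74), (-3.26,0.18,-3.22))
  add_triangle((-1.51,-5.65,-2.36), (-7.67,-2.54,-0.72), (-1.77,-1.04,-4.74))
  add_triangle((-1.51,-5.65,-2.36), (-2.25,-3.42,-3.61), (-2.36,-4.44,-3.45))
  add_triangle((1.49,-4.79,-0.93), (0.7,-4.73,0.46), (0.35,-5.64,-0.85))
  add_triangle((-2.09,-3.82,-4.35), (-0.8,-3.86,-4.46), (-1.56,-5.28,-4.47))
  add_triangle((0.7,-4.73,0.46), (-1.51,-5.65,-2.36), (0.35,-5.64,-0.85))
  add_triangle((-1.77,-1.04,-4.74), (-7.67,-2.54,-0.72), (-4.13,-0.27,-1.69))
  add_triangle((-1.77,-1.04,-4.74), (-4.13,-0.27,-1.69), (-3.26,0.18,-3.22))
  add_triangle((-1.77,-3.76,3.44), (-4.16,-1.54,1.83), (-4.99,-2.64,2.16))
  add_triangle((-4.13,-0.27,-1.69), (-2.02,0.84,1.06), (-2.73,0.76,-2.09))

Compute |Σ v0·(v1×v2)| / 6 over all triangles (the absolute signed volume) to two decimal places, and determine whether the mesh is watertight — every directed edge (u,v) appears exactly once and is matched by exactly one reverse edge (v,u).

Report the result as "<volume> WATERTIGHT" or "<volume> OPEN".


Per-triangle v0·(v1×v2)/6:
  t1: -1.7738
  t2: +3.0371
  t3: +4.0399
  t4: +3.2988
  t5: +9.7198
  t6: +3.6427
  t7: +0.8931
  t8: -1.3901
  t9: +3.7914
  t10: +4.2663
  t11: +3.0191
  t12: -1.9857
  t13: +4.5426
  t14: +3.6281
  t15: +1.0068
  t16: -2.3517
  t17: -0.3387
  t18: +1.0752
  t19: +3.2181
  t20: +32.7405
  t21: +2.0553
  t22: +3.5321
  t23: +0.9551
  t24: +2.2575
  t25: +7.7746
  t26: +2.0962
  t27: +1.4373
  t28: +3.7012
  t29: +4.2656
  t30: +0.3999
  t31: +0.6685
  t32: +1.9137
  t33: +1.8936
  t34: +6.1118
  t35: +0.3390
  t36: +0.2948
  t37: +3.9201
  t38: +0.6154
  t39: +28.8243
  t40: -0.4033
  t41: +1.3945
  t42: +1.3429
  t43: +1.4749
  t44: +7.1737
  t45: +2.2866
  t46: +1.5384
  t47: +1.8697
Σ = +163.8130 → |volume| = 163.81

Directed edges: 141 total; 3 unmatched, e.g. (-1.51,-5.65,-2.36)→(-1.62,-5.22,0.69) → open.

163.81 OPEN


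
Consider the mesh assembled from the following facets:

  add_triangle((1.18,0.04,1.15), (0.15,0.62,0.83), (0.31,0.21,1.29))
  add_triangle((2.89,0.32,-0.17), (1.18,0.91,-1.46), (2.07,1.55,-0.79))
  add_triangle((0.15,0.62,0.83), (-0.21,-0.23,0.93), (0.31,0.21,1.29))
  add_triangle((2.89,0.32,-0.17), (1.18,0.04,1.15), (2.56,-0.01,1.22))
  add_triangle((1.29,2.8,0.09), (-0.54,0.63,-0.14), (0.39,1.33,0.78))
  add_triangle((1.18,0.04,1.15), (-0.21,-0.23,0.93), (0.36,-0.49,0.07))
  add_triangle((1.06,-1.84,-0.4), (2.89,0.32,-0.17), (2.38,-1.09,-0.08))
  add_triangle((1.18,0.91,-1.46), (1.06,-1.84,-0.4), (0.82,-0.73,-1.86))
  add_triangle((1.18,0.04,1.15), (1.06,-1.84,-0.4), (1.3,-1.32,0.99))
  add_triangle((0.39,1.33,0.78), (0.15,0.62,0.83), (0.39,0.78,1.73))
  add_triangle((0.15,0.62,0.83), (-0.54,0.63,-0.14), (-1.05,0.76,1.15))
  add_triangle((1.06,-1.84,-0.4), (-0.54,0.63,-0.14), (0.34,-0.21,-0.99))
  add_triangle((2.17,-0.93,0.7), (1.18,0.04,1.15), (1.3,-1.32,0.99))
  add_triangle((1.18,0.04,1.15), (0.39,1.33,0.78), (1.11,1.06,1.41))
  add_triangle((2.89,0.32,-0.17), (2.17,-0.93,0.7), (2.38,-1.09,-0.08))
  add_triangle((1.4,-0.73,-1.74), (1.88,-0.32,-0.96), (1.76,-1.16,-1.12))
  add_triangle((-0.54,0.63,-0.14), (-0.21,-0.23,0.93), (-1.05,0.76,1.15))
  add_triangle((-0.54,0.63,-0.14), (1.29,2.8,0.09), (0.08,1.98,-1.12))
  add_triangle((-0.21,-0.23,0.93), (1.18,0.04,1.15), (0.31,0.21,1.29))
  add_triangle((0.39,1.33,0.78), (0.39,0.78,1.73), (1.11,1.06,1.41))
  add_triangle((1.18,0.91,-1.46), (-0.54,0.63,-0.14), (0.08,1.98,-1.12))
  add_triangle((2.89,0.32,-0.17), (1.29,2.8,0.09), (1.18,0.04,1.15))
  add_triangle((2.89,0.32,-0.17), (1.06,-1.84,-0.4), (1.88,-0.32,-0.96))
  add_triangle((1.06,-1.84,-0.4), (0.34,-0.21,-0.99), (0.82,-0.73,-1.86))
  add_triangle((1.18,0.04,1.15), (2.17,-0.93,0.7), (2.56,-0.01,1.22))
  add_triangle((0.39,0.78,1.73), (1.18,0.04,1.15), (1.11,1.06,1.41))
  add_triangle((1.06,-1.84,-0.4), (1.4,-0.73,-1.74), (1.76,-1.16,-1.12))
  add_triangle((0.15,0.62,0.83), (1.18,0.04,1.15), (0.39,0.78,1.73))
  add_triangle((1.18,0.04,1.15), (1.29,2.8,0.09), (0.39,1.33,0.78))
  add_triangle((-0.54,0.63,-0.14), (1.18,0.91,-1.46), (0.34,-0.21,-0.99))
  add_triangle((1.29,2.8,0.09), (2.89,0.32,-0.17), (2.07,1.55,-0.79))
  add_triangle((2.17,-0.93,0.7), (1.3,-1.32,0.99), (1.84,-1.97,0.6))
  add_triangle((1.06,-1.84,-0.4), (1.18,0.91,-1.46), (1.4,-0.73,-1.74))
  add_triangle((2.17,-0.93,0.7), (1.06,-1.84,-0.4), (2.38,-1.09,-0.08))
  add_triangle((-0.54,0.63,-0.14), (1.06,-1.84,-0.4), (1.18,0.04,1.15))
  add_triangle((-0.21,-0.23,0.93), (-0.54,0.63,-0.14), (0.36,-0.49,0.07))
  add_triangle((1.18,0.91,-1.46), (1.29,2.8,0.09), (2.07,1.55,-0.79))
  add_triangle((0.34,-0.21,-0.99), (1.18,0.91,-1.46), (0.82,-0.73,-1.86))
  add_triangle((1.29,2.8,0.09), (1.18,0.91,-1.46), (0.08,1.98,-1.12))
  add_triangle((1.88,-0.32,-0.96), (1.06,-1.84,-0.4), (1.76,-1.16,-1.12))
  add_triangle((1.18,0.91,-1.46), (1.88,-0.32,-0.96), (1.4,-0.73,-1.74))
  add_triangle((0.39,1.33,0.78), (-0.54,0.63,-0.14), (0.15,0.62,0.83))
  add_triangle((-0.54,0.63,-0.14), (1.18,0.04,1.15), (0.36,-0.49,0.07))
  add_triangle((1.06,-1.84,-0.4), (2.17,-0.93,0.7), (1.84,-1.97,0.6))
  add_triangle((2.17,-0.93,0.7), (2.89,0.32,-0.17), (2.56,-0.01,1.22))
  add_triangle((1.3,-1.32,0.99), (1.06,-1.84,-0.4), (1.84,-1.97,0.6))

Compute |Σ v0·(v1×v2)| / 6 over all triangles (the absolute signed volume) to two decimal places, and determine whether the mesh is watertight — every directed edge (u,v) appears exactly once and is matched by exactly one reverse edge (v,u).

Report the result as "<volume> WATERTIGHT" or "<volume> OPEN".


12.51 OPEN

Per-triangle v0·(v1×v2)/6:
  t1: +0.0926
  t2: +0.6338
  t3: +0.0492
  t4: +0.1125
  t5: +0.3023
  t6: +0.1244
  t7: +0.2767
  t8: +0.6861
  t9: -0.2823
  t10: +0.0256
  t11: +0.1349
  t12: +0.0699
  t13: +0.3249
  t14: +0.0046
  t15: +0.5058
  t16: +0.2423
  t17: +0.0196
  t18: +0.3964
  t19: +0.0878
  t20: +0.1973
  t21: +0.0948
  t22: +1.5679
  t23: +0.7149
  t24: +0.0014
  t25: +0.2247
  t26: +0.2219
  t27: +0.2688
  t28: -0.0601
  t29: +0.5190
  t30: +0.1922
  t31: +0.9608
  t32: +0.2420
  t33: -0.3285
  t34: +0.4061
  t35: -0.0402
  t36: +0.0072
  t37: +0.6442
  t38: +0.0740
  t39: +0.9986
  t40: +0.1532
  t41: +0.4889
  t42: +0.0785
  t43: -0.0023
  t44: +0.3202
  t45: +0.6556
  t46: +0.1060
Σ = +12.5142 → |volume| = 12.51

Directed edges: 138 total; 6 unmatched, e.g. (2.89,0.32,-0.17)→(1.18,0.91,-1.46) → open.


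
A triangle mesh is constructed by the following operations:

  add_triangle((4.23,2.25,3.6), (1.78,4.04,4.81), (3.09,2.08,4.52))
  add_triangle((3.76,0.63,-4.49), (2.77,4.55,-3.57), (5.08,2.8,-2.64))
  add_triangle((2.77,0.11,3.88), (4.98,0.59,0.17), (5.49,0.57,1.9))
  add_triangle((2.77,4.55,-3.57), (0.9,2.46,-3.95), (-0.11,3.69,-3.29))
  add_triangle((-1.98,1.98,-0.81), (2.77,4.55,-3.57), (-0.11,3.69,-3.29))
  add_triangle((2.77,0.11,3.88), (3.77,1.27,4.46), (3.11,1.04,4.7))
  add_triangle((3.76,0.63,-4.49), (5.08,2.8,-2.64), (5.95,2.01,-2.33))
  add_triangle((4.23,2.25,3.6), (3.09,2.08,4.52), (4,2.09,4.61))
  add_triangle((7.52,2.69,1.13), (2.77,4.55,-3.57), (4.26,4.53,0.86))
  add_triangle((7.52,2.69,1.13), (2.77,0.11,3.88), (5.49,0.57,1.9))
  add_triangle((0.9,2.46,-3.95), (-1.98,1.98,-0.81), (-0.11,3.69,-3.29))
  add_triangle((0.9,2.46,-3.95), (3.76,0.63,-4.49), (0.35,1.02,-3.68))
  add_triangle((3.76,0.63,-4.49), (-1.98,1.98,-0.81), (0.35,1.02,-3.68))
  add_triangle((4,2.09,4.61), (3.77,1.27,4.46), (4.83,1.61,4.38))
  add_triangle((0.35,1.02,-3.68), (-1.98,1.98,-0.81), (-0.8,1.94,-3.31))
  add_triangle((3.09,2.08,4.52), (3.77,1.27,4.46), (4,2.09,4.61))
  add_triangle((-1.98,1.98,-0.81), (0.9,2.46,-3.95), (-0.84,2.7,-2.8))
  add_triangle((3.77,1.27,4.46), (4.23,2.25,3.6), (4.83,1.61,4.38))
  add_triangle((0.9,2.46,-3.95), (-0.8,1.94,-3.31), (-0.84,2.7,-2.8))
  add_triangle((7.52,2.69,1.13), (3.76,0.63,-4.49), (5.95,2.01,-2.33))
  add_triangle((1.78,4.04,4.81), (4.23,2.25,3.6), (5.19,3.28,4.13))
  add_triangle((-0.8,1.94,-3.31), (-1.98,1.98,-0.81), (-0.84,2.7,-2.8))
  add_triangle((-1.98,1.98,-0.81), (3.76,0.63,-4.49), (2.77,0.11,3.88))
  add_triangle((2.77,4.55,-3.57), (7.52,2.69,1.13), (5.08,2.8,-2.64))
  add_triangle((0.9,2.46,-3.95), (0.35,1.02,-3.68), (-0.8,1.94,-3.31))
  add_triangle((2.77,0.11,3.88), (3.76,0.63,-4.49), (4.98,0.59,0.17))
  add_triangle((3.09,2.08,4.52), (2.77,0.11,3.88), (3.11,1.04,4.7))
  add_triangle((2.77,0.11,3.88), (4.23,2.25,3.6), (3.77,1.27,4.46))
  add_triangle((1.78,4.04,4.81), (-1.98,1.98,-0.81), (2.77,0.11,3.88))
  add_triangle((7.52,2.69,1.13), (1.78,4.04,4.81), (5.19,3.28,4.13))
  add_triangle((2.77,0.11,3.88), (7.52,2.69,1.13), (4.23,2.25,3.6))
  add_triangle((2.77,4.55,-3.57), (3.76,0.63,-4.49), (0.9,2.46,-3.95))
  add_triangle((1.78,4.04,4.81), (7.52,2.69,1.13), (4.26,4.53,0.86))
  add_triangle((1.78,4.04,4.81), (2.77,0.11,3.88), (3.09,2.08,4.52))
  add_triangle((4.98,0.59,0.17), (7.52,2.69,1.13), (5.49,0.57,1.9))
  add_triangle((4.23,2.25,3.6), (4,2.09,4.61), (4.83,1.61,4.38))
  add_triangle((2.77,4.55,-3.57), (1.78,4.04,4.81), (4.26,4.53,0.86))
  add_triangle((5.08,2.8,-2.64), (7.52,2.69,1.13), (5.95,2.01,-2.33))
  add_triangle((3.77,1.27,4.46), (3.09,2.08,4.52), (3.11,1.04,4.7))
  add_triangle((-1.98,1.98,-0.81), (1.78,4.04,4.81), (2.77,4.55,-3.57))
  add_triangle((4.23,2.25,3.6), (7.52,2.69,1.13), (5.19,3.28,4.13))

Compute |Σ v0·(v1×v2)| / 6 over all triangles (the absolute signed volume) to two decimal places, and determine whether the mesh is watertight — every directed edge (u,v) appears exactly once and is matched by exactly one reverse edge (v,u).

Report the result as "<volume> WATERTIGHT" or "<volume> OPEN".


Per-triangle v0·(v1×v2)/6:
  t1: +3.1082
  t2: +9.0931
  t3: +0.0574
  t4: +3.4305
  t5: +2.2823
  t6: +0.5251
  t7: +3.6566
  t8: +0.4211
  t9: +15.9997
  t10: +4.8642
  t11: +1.5034
  t12: +2.9883
  t13: -2.8133
  t14: +0.6237
  t15: +0.0898
  t16: +0.4830
  t17: +0.0731
  t18: -0.7066
  t19: +1.0965
  t20: +2.1391
  t21: +1.8324
  t22: +0.9067
  t23: -9.7085
  t24: +10.2714
  t25: +1.2623
  t26: +0.2565
  t27: -0.2295
  t28: +0.4136
  t29: +1.3962
  t30: +6.1855
  t31: +6.4717
  t32: +6.9826
  t33: +16.1770
  t34: +1.7420
  t35: +2.6156
  t36: +0.8082
  t37: +11.3649
  t38: +4.4764
  t39: +0.6706
  t40: +18.8930
  t41: +2.1947
Σ = +133.8987 → |volume| = 133.90

Directed edges: 123 total; 3 unmatched, e.g. (7.52,2.69,1.13)→(3.76,0.63,-4.49) → open.

133.90 OPEN


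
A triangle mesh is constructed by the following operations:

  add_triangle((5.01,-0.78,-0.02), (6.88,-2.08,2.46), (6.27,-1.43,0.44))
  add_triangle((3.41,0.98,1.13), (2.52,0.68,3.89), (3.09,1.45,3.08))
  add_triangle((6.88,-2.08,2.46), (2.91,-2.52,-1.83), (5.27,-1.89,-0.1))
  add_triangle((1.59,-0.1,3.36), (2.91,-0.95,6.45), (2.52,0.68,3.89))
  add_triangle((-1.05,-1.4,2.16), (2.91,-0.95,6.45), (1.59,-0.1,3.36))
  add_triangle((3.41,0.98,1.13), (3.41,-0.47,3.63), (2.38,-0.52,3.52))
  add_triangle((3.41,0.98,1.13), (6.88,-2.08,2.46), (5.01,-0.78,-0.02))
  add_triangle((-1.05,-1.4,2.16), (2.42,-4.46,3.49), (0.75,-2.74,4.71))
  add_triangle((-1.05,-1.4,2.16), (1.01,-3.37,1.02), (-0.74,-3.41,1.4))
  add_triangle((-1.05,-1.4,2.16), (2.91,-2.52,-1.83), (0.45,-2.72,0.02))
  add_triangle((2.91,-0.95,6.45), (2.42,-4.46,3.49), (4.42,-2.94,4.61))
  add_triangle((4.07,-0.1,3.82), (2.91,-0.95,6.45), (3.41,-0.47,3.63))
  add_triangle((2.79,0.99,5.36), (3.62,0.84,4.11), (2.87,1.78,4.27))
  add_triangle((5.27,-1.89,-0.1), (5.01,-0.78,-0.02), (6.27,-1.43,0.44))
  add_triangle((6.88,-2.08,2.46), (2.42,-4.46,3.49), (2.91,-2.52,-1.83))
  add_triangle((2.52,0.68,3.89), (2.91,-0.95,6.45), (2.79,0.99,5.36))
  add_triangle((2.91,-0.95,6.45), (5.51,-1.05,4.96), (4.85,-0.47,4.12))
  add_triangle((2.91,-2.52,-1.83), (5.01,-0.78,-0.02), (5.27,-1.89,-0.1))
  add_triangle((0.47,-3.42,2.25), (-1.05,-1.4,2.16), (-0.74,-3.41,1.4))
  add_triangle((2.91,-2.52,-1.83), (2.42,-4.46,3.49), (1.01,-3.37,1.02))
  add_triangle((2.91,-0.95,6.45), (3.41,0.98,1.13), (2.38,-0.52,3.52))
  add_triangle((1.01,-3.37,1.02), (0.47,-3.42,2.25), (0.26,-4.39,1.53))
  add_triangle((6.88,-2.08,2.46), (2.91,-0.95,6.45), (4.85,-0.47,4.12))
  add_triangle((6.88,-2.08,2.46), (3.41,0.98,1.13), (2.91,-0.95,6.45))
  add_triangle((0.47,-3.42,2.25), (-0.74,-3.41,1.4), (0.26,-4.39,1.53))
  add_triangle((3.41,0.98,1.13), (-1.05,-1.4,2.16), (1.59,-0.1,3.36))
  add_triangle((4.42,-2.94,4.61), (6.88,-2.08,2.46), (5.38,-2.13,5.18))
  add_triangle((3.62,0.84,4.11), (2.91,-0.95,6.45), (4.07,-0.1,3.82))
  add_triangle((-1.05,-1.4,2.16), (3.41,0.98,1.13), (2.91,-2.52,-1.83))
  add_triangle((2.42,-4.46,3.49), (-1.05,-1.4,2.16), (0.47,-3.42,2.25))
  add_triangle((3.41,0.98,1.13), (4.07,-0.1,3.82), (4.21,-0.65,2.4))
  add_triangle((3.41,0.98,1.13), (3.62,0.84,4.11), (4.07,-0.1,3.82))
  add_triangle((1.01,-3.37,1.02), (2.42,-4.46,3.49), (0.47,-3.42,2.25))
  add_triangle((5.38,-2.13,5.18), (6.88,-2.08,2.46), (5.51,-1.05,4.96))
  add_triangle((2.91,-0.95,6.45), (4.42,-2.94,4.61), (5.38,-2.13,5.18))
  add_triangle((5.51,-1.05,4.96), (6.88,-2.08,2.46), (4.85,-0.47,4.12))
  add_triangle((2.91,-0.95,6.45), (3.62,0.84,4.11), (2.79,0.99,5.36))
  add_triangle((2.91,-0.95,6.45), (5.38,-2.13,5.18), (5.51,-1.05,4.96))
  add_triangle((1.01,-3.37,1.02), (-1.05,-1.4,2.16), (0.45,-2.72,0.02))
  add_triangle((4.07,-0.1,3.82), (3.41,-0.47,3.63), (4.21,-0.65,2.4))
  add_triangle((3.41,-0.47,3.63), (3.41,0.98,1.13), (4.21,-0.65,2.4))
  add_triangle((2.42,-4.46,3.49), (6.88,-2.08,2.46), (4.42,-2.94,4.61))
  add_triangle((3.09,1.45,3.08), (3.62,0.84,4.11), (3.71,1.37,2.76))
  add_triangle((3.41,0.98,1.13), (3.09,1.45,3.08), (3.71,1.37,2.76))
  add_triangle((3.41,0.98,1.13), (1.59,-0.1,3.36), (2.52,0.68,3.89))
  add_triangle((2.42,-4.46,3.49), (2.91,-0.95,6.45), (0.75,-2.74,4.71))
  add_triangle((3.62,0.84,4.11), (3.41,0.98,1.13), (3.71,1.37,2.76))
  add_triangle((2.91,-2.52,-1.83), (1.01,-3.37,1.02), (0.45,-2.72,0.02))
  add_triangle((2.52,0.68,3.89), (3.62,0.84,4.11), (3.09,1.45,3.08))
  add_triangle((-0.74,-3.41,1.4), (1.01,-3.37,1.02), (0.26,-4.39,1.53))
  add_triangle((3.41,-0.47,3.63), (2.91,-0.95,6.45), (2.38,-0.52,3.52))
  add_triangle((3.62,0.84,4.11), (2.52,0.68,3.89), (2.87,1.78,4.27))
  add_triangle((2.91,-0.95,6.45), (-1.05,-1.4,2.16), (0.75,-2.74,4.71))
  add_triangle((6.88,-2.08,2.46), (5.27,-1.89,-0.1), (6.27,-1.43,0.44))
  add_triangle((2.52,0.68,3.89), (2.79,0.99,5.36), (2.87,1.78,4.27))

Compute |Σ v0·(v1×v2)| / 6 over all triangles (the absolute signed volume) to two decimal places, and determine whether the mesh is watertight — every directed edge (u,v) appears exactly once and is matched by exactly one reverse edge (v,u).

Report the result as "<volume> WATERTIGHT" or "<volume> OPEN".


92.67 OPEN

Per-triangle v0·(v1×v2)/6:
  t1: +0.5509
  t2: -1.0274
  t3: +2.7554
  t4: +0.2249
  t5: +0.7732
  t6: -0.5402
  t7: +4.1016
  t8: +2.8686
  t9: -1.4146
  t10: -1.3556
  t11: +7.8718
  t12: +0.7183
  t13: +1.2645
  t14: +0.4452
  t15: +17.2085
  t16: -0.9626
  t17: +1.5085
  t18: +1.4876
  t19: +1.4508
  t20: +4.1676
  t21: -0.9808
  t22: +0.6576
  t23: -6.3720
  t24: +12.4664
  t25: +0.7706
  t26: -0.9745
  t27: +4.2391
  t28: +2.7678
  t29: -6.5280
  t30: +1.6697
  t31: +1.8871
  t32: +1.8188
  t33: +1.4063
  t34: +4.0256
  t35: +3.9572
  t36: +1.7309
  t37: +2.8000
  t38: +3.7638
  t39: +1.0192
  t40: +0.5657
  t41: -1.8145
  t42: +8.1255
  t43: +0.5107
  t44: +0.1339
  t45: -0.8958
  t46: +7.6923
  t47: +0.6768
  t48: +1.5040
  t49: +0.4796
  t50: -0.0189
  t51: +0.0580
  t52: -0.6334
  t53: +2.8543
  t54: +1.6725
  t55: -0.4608
Σ = +92.6717 → |volume| = 92.67

Directed edges: 165 total; 3 unmatched, e.g. (5.01,-0.78,-0.02)→(3.41,0.98,1.13) → open.
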